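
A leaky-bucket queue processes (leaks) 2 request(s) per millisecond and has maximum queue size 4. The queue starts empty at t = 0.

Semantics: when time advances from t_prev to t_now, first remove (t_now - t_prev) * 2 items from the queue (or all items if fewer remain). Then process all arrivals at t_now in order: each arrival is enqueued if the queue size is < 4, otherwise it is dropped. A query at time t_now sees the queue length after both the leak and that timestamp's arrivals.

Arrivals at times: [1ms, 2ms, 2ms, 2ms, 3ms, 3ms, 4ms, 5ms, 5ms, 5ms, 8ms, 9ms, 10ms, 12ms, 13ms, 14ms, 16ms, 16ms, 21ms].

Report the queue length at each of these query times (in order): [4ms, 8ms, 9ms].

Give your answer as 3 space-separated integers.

Queue lengths at query times:
  query t=4ms: backlog = 2
  query t=8ms: backlog = 1
  query t=9ms: backlog = 1

Answer: 2 1 1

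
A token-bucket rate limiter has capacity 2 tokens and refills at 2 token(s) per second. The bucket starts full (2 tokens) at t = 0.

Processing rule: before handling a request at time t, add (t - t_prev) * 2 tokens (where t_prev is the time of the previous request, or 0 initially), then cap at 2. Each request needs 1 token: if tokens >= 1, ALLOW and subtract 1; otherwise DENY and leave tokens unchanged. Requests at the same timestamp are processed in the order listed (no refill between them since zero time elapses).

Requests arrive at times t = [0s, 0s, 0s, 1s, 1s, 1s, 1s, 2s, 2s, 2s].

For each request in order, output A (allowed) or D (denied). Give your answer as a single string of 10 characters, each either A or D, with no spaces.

Answer: AADAADDAAD

Derivation:
Simulating step by step:
  req#1 t=0s: ALLOW
  req#2 t=0s: ALLOW
  req#3 t=0s: DENY
  req#4 t=1s: ALLOW
  req#5 t=1s: ALLOW
  req#6 t=1s: DENY
  req#7 t=1s: DENY
  req#8 t=2s: ALLOW
  req#9 t=2s: ALLOW
  req#10 t=2s: DENY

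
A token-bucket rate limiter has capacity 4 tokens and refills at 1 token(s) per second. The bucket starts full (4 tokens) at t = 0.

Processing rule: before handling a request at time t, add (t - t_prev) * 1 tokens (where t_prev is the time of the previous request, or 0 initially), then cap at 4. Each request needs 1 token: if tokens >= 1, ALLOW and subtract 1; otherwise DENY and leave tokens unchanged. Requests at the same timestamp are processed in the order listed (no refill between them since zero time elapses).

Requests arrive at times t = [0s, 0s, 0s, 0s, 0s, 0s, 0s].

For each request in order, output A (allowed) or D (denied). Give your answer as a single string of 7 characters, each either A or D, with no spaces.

Answer: AAAADDD

Derivation:
Simulating step by step:
  req#1 t=0s: ALLOW
  req#2 t=0s: ALLOW
  req#3 t=0s: ALLOW
  req#4 t=0s: ALLOW
  req#5 t=0s: DENY
  req#6 t=0s: DENY
  req#7 t=0s: DENY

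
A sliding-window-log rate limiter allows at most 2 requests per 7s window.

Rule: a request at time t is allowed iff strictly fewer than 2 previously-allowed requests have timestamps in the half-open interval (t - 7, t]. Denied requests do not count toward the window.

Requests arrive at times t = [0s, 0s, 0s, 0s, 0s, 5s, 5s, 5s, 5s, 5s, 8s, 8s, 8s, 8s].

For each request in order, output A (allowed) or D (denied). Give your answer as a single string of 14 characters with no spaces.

Answer: AADDDDDDDDAADD

Derivation:
Tracking allowed requests in the window:
  req#1 t=0s: ALLOW
  req#2 t=0s: ALLOW
  req#3 t=0s: DENY
  req#4 t=0s: DENY
  req#5 t=0s: DENY
  req#6 t=5s: DENY
  req#7 t=5s: DENY
  req#8 t=5s: DENY
  req#9 t=5s: DENY
  req#10 t=5s: DENY
  req#11 t=8s: ALLOW
  req#12 t=8s: ALLOW
  req#13 t=8s: DENY
  req#14 t=8s: DENY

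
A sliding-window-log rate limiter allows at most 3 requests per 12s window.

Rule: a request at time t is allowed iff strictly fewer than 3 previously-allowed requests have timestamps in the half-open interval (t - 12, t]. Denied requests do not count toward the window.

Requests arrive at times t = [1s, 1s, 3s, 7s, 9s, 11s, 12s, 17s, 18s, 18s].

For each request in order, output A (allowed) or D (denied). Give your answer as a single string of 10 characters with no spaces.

Tracking allowed requests in the window:
  req#1 t=1s: ALLOW
  req#2 t=1s: ALLOW
  req#3 t=3s: ALLOW
  req#4 t=7s: DENY
  req#5 t=9s: DENY
  req#6 t=11s: DENY
  req#7 t=12s: DENY
  req#8 t=17s: ALLOW
  req#9 t=18s: ALLOW
  req#10 t=18s: ALLOW

Answer: AAADDDDAAA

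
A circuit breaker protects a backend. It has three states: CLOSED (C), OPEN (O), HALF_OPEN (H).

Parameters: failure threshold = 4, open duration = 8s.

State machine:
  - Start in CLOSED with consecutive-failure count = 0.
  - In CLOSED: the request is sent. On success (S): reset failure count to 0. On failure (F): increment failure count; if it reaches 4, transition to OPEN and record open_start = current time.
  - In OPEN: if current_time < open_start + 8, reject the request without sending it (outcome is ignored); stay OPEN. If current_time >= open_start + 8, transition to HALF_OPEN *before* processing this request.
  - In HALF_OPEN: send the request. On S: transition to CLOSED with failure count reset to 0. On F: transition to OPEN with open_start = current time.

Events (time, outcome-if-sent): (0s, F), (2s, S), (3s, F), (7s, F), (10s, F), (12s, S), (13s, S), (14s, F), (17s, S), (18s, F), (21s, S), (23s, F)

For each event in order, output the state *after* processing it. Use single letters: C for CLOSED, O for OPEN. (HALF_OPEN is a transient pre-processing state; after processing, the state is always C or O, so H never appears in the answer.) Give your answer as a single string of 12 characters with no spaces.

Answer: CCCCCCCCCCCC

Derivation:
State after each event:
  event#1 t=0s outcome=F: state=CLOSED
  event#2 t=2s outcome=S: state=CLOSED
  event#3 t=3s outcome=F: state=CLOSED
  event#4 t=7s outcome=F: state=CLOSED
  event#5 t=10s outcome=F: state=CLOSED
  event#6 t=12s outcome=S: state=CLOSED
  event#7 t=13s outcome=S: state=CLOSED
  event#8 t=14s outcome=F: state=CLOSED
  event#9 t=17s outcome=S: state=CLOSED
  event#10 t=18s outcome=F: state=CLOSED
  event#11 t=21s outcome=S: state=CLOSED
  event#12 t=23s outcome=F: state=CLOSED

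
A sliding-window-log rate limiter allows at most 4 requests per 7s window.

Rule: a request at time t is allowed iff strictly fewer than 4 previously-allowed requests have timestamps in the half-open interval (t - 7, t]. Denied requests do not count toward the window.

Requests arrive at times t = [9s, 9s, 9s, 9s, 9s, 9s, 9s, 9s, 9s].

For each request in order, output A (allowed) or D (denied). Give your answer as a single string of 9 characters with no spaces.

Tracking allowed requests in the window:
  req#1 t=9s: ALLOW
  req#2 t=9s: ALLOW
  req#3 t=9s: ALLOW
  req#4 t=9s: ALLOW
  req#5 t=9s: DENY
  req#6 t=9s: DENY
  req#7 t=9s: DENY
  req#8 t=9s: DENY
  req#9 t=9s: DENY

Answer: AAAADDDDD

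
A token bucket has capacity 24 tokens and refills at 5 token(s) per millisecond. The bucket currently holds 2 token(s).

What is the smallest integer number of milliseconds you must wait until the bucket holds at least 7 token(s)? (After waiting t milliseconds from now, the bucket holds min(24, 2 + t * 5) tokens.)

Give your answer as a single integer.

Need 2 + t * 5 >= 7, so t >= 5/5.
Smallest integer t = ceil(5/5) = 1.

Answer: 1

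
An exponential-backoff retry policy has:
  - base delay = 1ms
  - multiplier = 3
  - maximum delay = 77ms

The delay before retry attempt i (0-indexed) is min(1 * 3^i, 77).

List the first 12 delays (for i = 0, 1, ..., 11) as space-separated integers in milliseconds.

Answer: 1 3 9 27 77 77 77 77 77 77 77 77

Derivation:
Computing each delay:
  i=0: min(1*3^0, 77) = 1
  i=1: min(1*3^1, 77) = 3
  i=2: min(1*3^2, 77) = 9
  i=3: min(1*3^3, 77) = 27
  i=4: min(1*3^4, 77) = 77
  i=5: min(1*3^5, 77) = 77
  i=6: min(1*3^6, 77) = 77
  i=7: min(1*3^7, 77) = 77
  i=8: min(1*3^8, 77) = 77
  i=9: min(1*3^9, 77) = 77
  i=10: min(1*3^10, 77) = 77
  i=11: min(1*3^11, 77) = 77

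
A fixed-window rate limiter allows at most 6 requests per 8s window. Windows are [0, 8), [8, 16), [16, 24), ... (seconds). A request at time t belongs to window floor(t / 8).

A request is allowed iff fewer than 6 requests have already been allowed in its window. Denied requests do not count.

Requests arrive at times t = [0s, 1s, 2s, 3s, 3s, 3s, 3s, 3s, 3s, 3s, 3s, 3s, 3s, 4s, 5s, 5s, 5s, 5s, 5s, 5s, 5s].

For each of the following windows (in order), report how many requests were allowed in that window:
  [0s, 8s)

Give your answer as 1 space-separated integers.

Processing requests:
  req#1 t=0s (window 0): ALLOW
  req#2 t=1s (window 0): ALLOW
  req#3 t=2s (window 0): ALLOW
  req#4 t=3s (window 0): ALLOW
  req#5 t=3s (window 0): ALLOW
  req#6 t=3s (window 0): ALLOW
  req#7 t=3s (window 0): DENY
  req#8 t=3s (window 0): DENY
  req#9 t=3s (window 0): DENY
  req#10 t=3s (window 0): DENY
  req#11 t=3s (window 0): DENY
  req#12 t=3s (window 0): DENY
  req#13 t=3s (window 0): DENY
  req#14 t=4s (window 0): DENY
  req#15 t=5s (window 0): DENY
  req#16 t=5s (window 0): DENY
  req#17 t=5s (window 0): DENY
  req#18 t=5s (window 0): DENY
  req#19 t=5s (window 0): DENY
  req#20 t=5s (window 0): DENY
  req#21 t=5s (window 0): DENY

Allowed counts by window: 6

Answer: 6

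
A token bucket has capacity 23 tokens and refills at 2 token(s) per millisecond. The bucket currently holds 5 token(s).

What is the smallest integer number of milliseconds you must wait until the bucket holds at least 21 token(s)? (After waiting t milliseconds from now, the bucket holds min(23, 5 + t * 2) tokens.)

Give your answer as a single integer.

Answer: 8

Derivation:
Need 5 + t * 2 >= 21, so t >= 16/2.
Smallest integer t = ceil(16/2) = 8.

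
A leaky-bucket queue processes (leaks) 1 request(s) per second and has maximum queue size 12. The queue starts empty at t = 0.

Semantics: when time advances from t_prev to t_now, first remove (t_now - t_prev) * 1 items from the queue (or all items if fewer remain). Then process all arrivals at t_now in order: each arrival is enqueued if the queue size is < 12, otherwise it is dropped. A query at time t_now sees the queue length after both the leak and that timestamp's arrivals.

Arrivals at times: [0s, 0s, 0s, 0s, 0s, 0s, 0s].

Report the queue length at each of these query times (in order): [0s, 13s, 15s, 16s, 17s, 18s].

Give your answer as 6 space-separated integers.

Answer: 7 0 0 0 0 0

Derivation:
Queue lengths at query times:
  query t=0s: backlog = 7
  query t=13s: backlog = 0
  query t=15s: backlog = 0
  query t=16s: backlog = 0
  query t=17s: backlog = 0
  query t=18s: backlog = 0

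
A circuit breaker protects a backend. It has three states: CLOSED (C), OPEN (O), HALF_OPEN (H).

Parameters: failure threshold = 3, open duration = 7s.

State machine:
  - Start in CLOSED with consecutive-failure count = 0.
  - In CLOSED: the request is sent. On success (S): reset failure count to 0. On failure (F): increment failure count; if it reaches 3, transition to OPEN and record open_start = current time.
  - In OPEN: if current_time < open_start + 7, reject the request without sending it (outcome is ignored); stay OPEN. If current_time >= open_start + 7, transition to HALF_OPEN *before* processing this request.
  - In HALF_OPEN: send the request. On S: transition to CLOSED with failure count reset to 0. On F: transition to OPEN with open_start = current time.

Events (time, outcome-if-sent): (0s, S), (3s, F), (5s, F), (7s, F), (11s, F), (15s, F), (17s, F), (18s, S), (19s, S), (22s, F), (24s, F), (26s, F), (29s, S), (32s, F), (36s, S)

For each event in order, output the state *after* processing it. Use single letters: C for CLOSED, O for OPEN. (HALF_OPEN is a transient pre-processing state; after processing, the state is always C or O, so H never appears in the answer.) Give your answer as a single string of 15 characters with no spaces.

Answer: CCCOOOOOOOOOCCC

Derivation:
State after each event:
  event#1 t=0s outcome=S: state=CLOSED
  event#2 t=3s outcome=F: state=CLOSED
  event#3 t=5s outcome=F: state=CLOSED
  event#4 t=7s outcome=F: state=OPEN
  event#5 t=11s outcome=F: state=OPEN
  event#6 t=15s outcome=F: state=OPEN
  event#7 t=17s outcome=F: state=OPEN
  event#8 t=18s outcome=S: state=OPEN
  event#9 t=19s outcome=S: state=OPEN
  event#10 t=22s outcome=F: state=OPEN
  event#11 t=24s outcome=F: state=OPEN
  event#12 t=26s outcome=F: state=OPEN
  event#13 t=29s outcome=S: state=CLOSED
  event#14 t=32s outcome=F: state=CLOSED
  event#15 t=36s outcome=S: state=CLOSED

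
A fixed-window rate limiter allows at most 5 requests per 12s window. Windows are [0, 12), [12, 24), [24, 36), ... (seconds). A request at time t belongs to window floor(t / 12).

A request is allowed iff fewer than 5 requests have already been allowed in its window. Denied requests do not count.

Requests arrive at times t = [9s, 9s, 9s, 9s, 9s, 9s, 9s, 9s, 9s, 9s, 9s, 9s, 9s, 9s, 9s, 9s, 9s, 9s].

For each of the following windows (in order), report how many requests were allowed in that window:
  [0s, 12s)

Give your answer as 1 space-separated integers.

Processing requests:
  req#1 t=9s (window 0): ALLOW
  req#2 t=9s (window 0): ALLOW
  req#3 t=9s (window 0): ALLOW
  req#4 t=9s (window 0): ALLOW
  req#5 t=9s (window 0): ALLOW
  req#6 t=9s (window 0): DENY
  req#7 t=9s (window 0): DENY
  req#8 t=9s (window 0): DENY
  req#9 t=9s (window 0): DENY
  req#10 t=9s (window 0): DENY
  req#11 t=9s (window 0): DENY
  req#12 t=9s (window 0): DENY
  req#13 t=9s (window 0): DENY
  req#14 t=9s (window 0): DENY
  req#15 t=9s (window 0): DENY
  req#16 t=9s (window 0): DENY
  req#17 t=9s (window 0): DENY
  req#18 t=9s (window 0): DENY

Allowed counts by window: 5

Answer: 5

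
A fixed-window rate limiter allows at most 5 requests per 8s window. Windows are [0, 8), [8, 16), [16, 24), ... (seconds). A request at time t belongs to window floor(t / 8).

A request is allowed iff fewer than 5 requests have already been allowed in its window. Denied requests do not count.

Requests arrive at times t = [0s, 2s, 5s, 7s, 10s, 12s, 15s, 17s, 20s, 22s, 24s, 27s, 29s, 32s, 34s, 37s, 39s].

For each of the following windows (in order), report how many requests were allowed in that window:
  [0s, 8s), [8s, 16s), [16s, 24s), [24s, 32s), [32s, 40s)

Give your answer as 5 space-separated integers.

Processing requests:
  req#1 t=0s (window 0): ALLOW
  req#2 t=2s (window 0): ALLOW
  req#3 t=5s (window 0): ALLOW
  req#4 t=7s (window 0): ALLOW
  req#5 t=10s (window 1): ALLOW
  req#6 t=12s (window 1): ALLOW
  req#7 t=15s (window 1): ALLOW
  req#8 t=17s (window 2): ALLOW
  req#9 t=20s (window 2): ALLOW
  req#10 t=22s (window 2): ALLOW
  req#11 t=24s (window 3): ALLOW
  req#12 t=27s (window 3): ALLOW
  req#13 t=29s (window 3): ALLOW
  req#14 t=32s (window 4): ALLOW
  req#15 t=34s (window 4): ALLOW
  req#16 t=37s (window 4): ALLOW
  req#17 t=39s (window 4): ALLOW

Allowed counts by window: 4 3 3 3 4

Answer: 4 3 3 3 4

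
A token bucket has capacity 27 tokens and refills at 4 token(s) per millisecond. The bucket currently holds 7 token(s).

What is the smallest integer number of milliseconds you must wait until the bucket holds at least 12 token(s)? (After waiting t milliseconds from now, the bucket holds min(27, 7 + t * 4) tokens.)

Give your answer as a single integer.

Answer: 2

Derivation:
Need 7 + t * 4 >= 12, so t >= 5/4.
Smallest integer t = ceil(5/4) = 2.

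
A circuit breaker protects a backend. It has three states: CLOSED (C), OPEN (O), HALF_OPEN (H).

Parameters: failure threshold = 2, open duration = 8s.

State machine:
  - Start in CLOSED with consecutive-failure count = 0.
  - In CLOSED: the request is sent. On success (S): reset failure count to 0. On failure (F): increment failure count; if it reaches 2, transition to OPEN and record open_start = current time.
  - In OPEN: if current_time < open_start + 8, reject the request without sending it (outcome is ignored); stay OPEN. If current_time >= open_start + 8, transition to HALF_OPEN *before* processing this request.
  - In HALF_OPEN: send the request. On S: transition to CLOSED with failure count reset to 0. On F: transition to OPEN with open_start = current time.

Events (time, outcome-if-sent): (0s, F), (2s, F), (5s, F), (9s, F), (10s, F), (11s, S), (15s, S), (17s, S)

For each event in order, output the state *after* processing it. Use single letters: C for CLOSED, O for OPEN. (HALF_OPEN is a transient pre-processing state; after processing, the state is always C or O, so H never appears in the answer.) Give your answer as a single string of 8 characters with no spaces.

State after each event:
  event#1 t=0s outcome=F: state=CLOSED
  event#2 t=2s outcome=F: state=OPEN
  event#3 t=5s outcome=F: state=OPEN
  event#4 t=9s outcome=F: state=OPEN
  event#5 t=10s outcome=F: state=OPEN
  event#6 t=11s outcome=S: state=OPEN
  event#7 t=15s outcome=S: state=OPEN
  event#8 t=17s outcome=S: state=OPEN

Answer: COOOOOOO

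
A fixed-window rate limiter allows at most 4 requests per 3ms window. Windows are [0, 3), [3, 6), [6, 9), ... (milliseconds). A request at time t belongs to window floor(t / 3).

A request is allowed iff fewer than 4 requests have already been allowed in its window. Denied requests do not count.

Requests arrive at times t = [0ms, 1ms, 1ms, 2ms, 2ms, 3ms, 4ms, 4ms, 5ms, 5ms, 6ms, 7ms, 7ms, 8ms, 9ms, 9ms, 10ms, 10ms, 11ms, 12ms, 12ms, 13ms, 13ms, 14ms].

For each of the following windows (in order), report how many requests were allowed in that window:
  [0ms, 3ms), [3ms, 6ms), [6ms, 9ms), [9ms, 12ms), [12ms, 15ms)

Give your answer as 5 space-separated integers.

Processing requests:
  req#1 t=0ms (window 0): ALLOW
  req#2 t=1ms (window 0): ALLOW
  req#3 t=1ms (window 0): ALLOW
  req#4 t=2ms (window 0): ALLOW
  req#5 t=2ms (window 0): DENY
  req#6 t=3ms (window 1): ALLOW
  req#7 t=4ms (window 1): ALLOW
  req#8 t=4ms (window 1): ALLOW
  req#9 t=5ms (window 1): ALLOW
  req#10 t=5ms (window 1): DENY
  req#11 t=6ms (window 2): ALLOW
  req#12 t=7ms (window 2): ALLOW
  req#13 t=7ms (window 2): ALLOW
  req#14 t=8ms (window 2): ALLOW
  req#15 t=9ms (window 3): ALLOW
  req#16 t=9ms (window 3): ALLOW
  req#17 t=10ms (window 3): ALLOW
  req#18 t=10ms (window 3): ALLOW
  req#19 t=11ms (window 3): DENY
  req#20 t=12ms (window 4): ALLOW
  req#21 t=12ms (window 4): ALLOW
  req#22 t=13ms (window 4): ALLOW
  req#23 t=13ms (window 4): ALLOW
  req#24 t=14ms (window 4): DENY

Allowed counts by window: 4 4 4 4 4

Answer: 4 4 4 4 4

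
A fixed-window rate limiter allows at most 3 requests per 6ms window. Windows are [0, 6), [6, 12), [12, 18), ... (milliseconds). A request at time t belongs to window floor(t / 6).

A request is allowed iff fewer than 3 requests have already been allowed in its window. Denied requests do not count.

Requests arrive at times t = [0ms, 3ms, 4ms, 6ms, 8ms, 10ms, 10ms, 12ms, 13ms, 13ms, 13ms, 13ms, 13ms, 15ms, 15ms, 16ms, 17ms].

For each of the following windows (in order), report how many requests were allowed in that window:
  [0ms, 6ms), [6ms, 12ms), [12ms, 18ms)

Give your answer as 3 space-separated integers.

Processing requests:
  req#1 t=0ms (window 0): ALLOW
  req#2 t=3ms (window 0): ALLOW
  req#3 t=4ms (window 0): ALLOW
  req#4 t=6ms (window 1): ALLOW
  req#5 t=8ms (window 1): ALLOW
  req#6 t=10ms (window 1): ALLOW
  req#7 t=10ms (window 1): DENY
  req#8 t=12ms (window 2): ALLOW
  req#9 t=13ms (window 2): ALLOW
  req#10 t=13ms (window 2): ALLOW
  req#11 t=13ms (window 2): DENY
  req#12 t=13ms (window 2): DENY
  req#13 t=13ms (window 2): DENY
  req#14 t=15ms (window 2): DENY
  req#15 t=15ms (window 2): DENY
  req#16 t=16ms (window 2): DENY
  req#17 t=17ms (window 2): DENY

Allowed counts by window: 3 3 3

Answer: 3 3 3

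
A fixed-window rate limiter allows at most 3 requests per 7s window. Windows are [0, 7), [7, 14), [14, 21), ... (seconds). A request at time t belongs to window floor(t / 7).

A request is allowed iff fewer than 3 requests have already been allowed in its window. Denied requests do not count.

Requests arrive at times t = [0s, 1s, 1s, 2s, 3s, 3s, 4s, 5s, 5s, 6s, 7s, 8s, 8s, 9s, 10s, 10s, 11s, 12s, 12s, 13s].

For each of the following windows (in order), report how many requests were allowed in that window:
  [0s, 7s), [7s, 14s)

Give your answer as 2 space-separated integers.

Answer: 3 3

Derivation:
Processing requests:
  req#1 t=0s (window 0): ALLOW
  req#2 t=1s (window 0): ALLOW
  req#3 t=1s (window 0): ALLOW
  req#4 t=2s (window 0): DENY
  req#5 t=3s (window 0): DENY
  req#6 t=3s (window 0): DENY
  req#7 t=4s (window 0): DENY
  req#8 t=5s (window 0): DENY
  req#9 t=5s (window 0): DENY
  req#10 t=6s (window 0): DENY
  req#11 t=7s (window 1): ALLOW
  req#12 t=8s (window 1): ALLOW
  req#13 t=8s (window 1): ALLOW
  req#14 t=9s (window 1): DENY
  req#15 t=10s (window 1): DENY
  req#16 t=10s (window 1): DENY
  req#17 t=11s (window 1): DENY
  req#18 t=12s (window 1): DENY
  req#19 t=12s (window 1): DENY
  req#20 t=13s (window 1): DENY

Allowed counts by window: 3 3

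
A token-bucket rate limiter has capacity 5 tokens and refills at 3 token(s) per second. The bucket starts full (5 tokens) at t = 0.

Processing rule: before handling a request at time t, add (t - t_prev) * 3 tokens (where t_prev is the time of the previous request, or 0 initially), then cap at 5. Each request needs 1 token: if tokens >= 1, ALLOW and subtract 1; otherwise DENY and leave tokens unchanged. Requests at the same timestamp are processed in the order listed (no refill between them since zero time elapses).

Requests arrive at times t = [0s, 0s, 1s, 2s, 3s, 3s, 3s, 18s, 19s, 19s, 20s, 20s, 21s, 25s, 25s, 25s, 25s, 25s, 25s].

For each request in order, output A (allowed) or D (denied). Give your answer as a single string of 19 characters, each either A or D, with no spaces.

Simulating step by step:
  req#1 t=0s: ALLOW
  req#2 t=0s: ALLOW
  req#3 t=1s: ALLOW
  req#4 t=2s: ALLOW
  req#5 t=3s: ALLOW
  req#6 t=3s: ALLOW
  req#7 t=3s: ALLOW
  req#8 t=18s: ALLOW
  req#9 t=19s: ALLOW
  req#10 t=19s: ALLOW
  req#11 t=20s: ALLOW
  req#12 t=20s: ALLOW
  req#13 t=21s: ALLOW
  req#14 t=25s: ALLOW
  req#15 t=25s: ALLOW
  req#16 t=25s: ALLOW
  req#17 t=25s: ALLOW
  req#18 t=25s: ALLOW
  req#19 t=25s: DENY

Answer: AAAAAAAAAAAAAAAAAAD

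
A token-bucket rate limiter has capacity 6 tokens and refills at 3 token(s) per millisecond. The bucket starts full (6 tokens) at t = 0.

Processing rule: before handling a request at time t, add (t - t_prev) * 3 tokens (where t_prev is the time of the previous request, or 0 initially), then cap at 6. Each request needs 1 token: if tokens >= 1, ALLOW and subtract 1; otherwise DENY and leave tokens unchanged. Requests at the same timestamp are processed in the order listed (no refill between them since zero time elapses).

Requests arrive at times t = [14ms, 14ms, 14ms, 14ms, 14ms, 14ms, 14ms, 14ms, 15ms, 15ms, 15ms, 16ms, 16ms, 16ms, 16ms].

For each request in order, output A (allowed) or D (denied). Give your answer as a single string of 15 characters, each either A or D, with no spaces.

Answer: AAAAAADDAAAAAAD

Derivation:
Simulating step by step:
  req#1 t=14ms: ALLOW
  req#2 t=14ms: ALLOW
  req#3 t=14ms: ALLOW
  req#4 t=14ms: ALLOW
  req#5 t=14ms: ALLOW
  req#6 t=14ms: ALLOW
  req#7 t=14ms: DENY
  req#8 t=14ms: DENY
  req#9 t=15ms: ALLOW
  req#10 t=15ms: ALLOW
  req#11 t=15ms: ALLOW
  req#12 t=16ms: ALLOW
  req#13 t=16ms: ALLOW
  req#14 t=16ms: ALLOW
  req#15 t=16ms: DENY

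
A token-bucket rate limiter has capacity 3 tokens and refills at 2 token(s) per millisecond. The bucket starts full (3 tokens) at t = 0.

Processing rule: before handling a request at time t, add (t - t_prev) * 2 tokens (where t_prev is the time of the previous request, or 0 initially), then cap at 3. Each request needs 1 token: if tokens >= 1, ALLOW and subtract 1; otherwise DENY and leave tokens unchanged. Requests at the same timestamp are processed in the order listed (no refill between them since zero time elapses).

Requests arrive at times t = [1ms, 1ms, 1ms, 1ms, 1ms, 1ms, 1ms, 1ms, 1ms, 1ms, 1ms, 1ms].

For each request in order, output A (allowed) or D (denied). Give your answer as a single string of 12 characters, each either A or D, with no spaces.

Answer: AAADDDDDDDDD

Derivation:
Simulating step by step:
  req#1 t=1ms: ALLOW
  req#2 t=1ms: ALLOW
  req#3 t=1ms: ALLOW
  req#4 t=1ms: DENY
  req#5 t=1ms: DENY
  req#6 t=1ms: DENY
  req#7 t=1ms: DENY
  req#8 t=1ms: DENY
  req#9 t=1ms: DENY
  req#10 t=1ms: DENY
  req#11 t=1ms: DENY
  req#12 t=1ms: DENY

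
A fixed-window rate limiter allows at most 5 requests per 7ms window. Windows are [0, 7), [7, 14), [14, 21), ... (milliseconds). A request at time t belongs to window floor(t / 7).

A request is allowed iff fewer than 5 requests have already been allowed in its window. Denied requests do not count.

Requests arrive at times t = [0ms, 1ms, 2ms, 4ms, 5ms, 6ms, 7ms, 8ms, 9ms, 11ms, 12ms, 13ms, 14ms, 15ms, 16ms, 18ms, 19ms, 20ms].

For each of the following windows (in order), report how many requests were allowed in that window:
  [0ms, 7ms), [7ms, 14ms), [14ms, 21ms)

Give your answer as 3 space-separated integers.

Answer: 5 5 5

Derivation:
Processing requests:
  req#1 t=0ms (window 0): ALLOW
  req#2 t=1ms (window 0): ALLOW
  req#3 t=2ms (window 0): ALLOW
  req#4 t=4ms (window 0): ALLOW
  req#5 t=5ms (window 0): ALLOW
  req#6 t=6ms (window 0): DENY
  req#7 t=7ms (window 1): ALLOW
  req#8 t=8ms (window 1): ALLOW
  req#9 t=9ms (window 1): ALLOW
  req#10 t=11ms (window 1): ALLOW
  req#11 t=12ms (window 1): ALLOW
  req#12 t=13ms (window 1): DENY
  req#13 t=14ms (window 2): ALLOW
  req#14 t=15ms (window 2): ALLOW
  req#15 t=16ms (window 2): ALLOW
  req#16 t=18ms (window 2): ALLOW
  req#17 t=19ms (window 2): ALLOW
  req#18 t=20ms (window 2): DENY

Allowed counts by window: 5 5 5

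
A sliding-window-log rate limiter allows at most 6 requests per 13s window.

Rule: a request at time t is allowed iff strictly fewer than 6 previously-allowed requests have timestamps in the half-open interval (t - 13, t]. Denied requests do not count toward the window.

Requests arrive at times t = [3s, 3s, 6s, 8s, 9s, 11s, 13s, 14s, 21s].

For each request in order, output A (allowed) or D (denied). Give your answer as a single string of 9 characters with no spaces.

Tracking allowed requests in the window:
  req#1 t=3s: ALLOW
  req#2 t=3s: ALLOW
  req#3 t=6s: ALLOW
  req#4 t=8s: ALLOW
  req#5 t=9s: ALLOW
  req#6 t=11s: ALLOW
  req#7 t=13s: DENY
  req#8 t=14s: DENY
  req#9 t=21s: ALLOW

Answer: AAAAAADDA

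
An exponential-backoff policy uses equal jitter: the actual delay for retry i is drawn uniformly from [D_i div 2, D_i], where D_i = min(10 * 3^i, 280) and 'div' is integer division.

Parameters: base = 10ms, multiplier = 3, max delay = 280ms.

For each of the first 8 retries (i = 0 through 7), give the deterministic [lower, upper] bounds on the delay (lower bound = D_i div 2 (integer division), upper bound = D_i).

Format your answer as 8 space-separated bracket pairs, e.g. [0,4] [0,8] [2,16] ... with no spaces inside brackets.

Computing bounds per retry:
  i=0: D_i=min(10*3^0,280)=10, bounds=[5,10]
  i=1: D_i=min(10*3^1,280)=30, bounds=[15,30]
  i=2: D_i=min(10*3^2,280)=90, bounds=[45,90]
  i=3: D_i=min(10*3^3,280)=270, bounds=[135,270]
  i=4: D_i=min(10*3^4,280)=280, bounds=[140,280]
  i=5: D_i=min(10*3^5,280)=280, bounds=[140,280]
  i=6: D_i=min(10*3^6,280)=280, bounds=[140,280]
  i=7: D_i=min(10*3^7,280)=280, bounds=[140,280]

Answer: [5,10] [15,30] [45,90] [135,270] [140,280] [140,280] [140,280] [140,280]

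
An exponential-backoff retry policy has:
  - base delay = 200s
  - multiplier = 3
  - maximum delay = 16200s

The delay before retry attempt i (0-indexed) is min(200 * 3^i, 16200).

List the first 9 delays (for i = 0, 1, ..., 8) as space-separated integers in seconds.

Answer: 200 600 1800 5400 16200 16200 16200 16200 16200

Derivation:
Computing each delay:
  i=0: min(200*3^0, 16200) = 200
  i=1: min(200*3^1, 16200) = 600
  i=2: min(200*3^2, 16200) = 1800
  i=3: min(200*3^3, 16200) = 5400
  i=4: min(200*3^4, 16200) = 16200
  i=5: min(200*3^5, 16200) = 16200
  i=6: min(200*3^6, 16200) = 16200
  i=7: min(200*3^7, 16200) = 16200
  i=8: min(200*3^8, 16200) = 16200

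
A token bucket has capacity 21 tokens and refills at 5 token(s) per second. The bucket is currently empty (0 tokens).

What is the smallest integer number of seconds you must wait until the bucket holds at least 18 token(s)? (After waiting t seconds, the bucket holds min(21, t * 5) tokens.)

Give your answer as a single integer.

Answer: 4

Derivation:
Need t * 5 >= 18, so t >= 18/5.
Smallest integer t = ceil(18/5) = 4.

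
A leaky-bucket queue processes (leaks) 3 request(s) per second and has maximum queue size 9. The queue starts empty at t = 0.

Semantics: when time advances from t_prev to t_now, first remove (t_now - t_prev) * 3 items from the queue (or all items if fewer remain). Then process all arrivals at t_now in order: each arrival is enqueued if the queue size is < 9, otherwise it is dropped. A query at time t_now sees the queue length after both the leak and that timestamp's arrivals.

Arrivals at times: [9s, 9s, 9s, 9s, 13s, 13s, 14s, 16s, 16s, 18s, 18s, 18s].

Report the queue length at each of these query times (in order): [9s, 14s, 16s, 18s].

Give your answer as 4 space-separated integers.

Answer: 4 1 2 3

Derivation:
Queue lengths at query times:
  query t=9s: backlog = 4
  query t=14s: backlog = 1
  query t=16s: backlog = 2
  query t=18s: backlog = 3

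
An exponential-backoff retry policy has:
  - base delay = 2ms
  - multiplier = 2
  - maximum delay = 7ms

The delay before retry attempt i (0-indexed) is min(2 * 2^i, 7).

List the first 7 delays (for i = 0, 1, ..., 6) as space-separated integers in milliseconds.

Answer: 2 4 7 7 7 7 7

Derivation:
Computing each delay:
  i=0: min(2*2^0, 7) = 2
  i=1: min(2*2^1, 7) = 4
  i=2: min(2*2^2, 7) = 7
  i=3: min(2*2^3, 7) = 7
  i=4: min(2*2^4, 7) = 7
  i=5: min(2*2^5, 7) = 7
  i=6: min(2*2^6, 7) = 7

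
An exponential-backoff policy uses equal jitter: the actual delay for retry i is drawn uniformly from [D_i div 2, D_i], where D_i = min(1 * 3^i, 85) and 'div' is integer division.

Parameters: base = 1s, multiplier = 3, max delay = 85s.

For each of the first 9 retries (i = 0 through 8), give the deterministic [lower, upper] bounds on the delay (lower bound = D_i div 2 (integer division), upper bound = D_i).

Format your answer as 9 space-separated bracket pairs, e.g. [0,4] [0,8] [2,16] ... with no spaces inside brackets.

Answer: [0,1] [1,3] [4,9] [13,27] [40,81] [42,85] [42,85] [42,85] [42,85]

Derivation:
Computing bounds per retry:
  i=0: D_i=min(1*3^0,85)=1, bounds=[0,1]
  i=1: D_i=min(1*3^1,85)=3, bounds=[1,3]
  i=2: D_i=min(1*3^2,85)=9, bounds=[4,9]
  i=3: D_i=min(1*3^3,85)=27, bounds=[13,27]
  i=4: D_i=min(1*3^4,85)=81, bounds=[40,81]
  i=5: D_i=min(1*3^5,85)=85, bounds=[42,85]
  i=6: D_i=min(1*3^6,85)=85, bounds=[42,85]
  i=7: D_i=min(1*3^7,85)=85, bounds=[42,85]
  i=8: D_i=min(1*3^8,85)=85, bounds=[42,85]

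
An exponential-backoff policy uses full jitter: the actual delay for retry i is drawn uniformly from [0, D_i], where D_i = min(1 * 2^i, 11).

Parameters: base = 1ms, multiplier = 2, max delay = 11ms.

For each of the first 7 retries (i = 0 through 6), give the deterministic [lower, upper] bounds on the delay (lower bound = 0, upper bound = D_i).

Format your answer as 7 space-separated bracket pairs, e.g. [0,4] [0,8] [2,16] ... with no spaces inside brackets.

Answer: [0,1] [0,2] [0,4] [0,8] [0,11] [0,11] [0,11]

Derivation:
Computing bounds per retry:
  i=0: D_i=min(1*2^0,11)=1, bounds=[0,1]
  i=1: D_i=min(1*2^1,11)=2, bounds=[0,2]
  i=2: D_i=min(1*2^2,11)=4, bounds=[0,4]
  i=3: D_i=min(1*2^3,11)=8, bounds=[0,8]
  i=4: D_i=min(1*2^4,11)=11, bounds=[0,11]
  i=5: D_i=min(1*2^5,11)=11, bounds=[0,11]
  i=6: D_i=min(1*2^6,11)=11, bounds=[0,11]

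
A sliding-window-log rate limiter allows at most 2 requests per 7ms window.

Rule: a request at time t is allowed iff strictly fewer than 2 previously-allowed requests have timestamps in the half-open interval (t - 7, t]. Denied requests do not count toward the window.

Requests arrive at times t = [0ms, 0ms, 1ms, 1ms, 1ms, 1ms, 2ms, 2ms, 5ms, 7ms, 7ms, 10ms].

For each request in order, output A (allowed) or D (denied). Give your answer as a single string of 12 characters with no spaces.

Answer: AADDDDDDDAAD

Derivation:
Tracking allowed requests in the window:
  req#1 t=0ms: ALLOW
  req#2 t=0ms: ALLOW
  req#3 t=1ms: DENY
  req#4 t=1ms: DENY
  req#5 t=1ms: DENY
  req#6 t=1ms: DENY
  req#7 t=2ms: DENY
  req#8 t=2ms: DENY
  req#9 t=5ms: DENY
  req#10 t=7ms: ALLOW
  req#11 t=7ms: ALLOW
  req#12 t=10ms: DENY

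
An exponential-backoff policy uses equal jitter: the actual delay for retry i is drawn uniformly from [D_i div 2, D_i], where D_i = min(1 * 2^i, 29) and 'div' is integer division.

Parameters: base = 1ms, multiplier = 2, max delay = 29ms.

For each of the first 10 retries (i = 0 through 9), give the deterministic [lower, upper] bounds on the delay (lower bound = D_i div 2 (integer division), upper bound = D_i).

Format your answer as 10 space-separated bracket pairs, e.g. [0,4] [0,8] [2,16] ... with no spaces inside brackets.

Computing bounds per retry:
  i=0: D_i=min(1*2^0,29)=1, bounds=[0,1]
  i=1: D_i=min(1*2^1,29)=2, bounds=[1,2]
  i=2: D_i=min(1*2^2,29)=4, bounds=[2,4]
  i=3: D_i=min(1*2^3,29)=8, bounds=[4,8]
  i=4: D_i=min(1*2^4,29)=16, bounds=[8,16]
  i=5: D_i=min(1*2^5,29)=29, bounds=[14,29]
  i=6: D_i=min(1*2^6,29)=29, bounds=[14,29]
  i=7: D_i=min(1*2^7,29)=29, bounds=[14,29]
  i=8: D_i=min(1*2^8,29)=29, bounds=[14,29]
  i=9: D_i=min(1*2^9,29)=29, bounds=[14,29]

Answer: [0,1] [1,2] [2,4] [4,8] [8,16] [14,29] [14,29] [14,29] [14,29] [14,29]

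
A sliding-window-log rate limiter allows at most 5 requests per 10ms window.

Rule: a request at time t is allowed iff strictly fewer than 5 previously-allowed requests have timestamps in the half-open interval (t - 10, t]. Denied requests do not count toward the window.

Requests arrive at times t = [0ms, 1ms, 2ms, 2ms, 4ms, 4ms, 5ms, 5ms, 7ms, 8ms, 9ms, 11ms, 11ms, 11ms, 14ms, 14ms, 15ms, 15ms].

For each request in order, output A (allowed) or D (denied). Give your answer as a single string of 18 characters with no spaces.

Tracking allowed requests in the window:
  req#1 t=0ms: ALLOW
  req#2 t=1ms: ALLOW
  req#3 t=2ms: ALLOW
  req#4 t=2ms: ALLOW
  req#5 t=4ms: ALLOW
  req#6 t=4ms: DENY
  req#7 t=5ms: DENY
  req#8 t=5ms: DENY
  req#9 t=7ms: DENY
  req#10 t=8ms: DENY
  req#11 t=9ms: DENY
  req#12 t=11ms: ALLOW
  req#13 t=11ms: ALLOW
  req#14 t=11ms: DENY
  req#15 t=14ms: ALLOW
  req#16 t=14ms: ALLOW
  req#17 t=15ms: ALLOW
  req#18 t=15ms: DENY

Answer: AAAAADDDDDDAADAAAD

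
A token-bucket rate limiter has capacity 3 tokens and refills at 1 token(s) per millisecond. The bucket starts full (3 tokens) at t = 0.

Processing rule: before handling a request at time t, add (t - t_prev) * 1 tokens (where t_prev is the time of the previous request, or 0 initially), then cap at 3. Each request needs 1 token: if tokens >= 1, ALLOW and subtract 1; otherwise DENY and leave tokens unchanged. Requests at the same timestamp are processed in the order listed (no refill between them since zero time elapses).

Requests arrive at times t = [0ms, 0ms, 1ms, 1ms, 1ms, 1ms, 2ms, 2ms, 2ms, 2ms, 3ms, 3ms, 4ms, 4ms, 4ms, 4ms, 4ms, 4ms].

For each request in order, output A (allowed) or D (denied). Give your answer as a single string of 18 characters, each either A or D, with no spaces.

Answer: AAAADDADDDADADDDDD

Derivation:
Simulating step by step:
  req#1 t=0ms: ALLOW
  req#2 t=0ms: ALLOW
  req#3 t=1ms: ALLOW
  req#4 t=1ms: ALLOW
  req#5 t=1ms: DENY
  req#6 t=1ms: DENY
  req#7 t=2ms: ALLOW
  req#8 t=2ms: DENY
  req#9 t=2ms: DENY
  req#10 t=2ms: DENY
  req#11 t=3ms: ALLOW
  req#12 t=3ms: DENY
  req#13 t=4ms: ALLOW
  req#14 t=4ms: DENY
  req#15 t=4ms: DENY
  req#16 t=4ms: DENY
  req#17 t=4ms: DENY
  req#18 t=4ms: DENY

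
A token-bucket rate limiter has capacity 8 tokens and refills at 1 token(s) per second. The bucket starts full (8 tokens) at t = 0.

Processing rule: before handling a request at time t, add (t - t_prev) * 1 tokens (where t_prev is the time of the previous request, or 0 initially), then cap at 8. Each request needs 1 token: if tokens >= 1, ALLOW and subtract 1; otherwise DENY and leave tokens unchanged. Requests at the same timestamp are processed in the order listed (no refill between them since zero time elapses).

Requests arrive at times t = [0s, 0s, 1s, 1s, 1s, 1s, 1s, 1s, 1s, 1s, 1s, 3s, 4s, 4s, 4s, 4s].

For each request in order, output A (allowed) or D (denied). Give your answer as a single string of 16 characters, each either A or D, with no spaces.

Simulating step by step:
  req#1 t=0s: ALLOW
  req#2 t=0s: ALLOW
  req#3 t=1s: ALLOW
  req#4 t=1s: ALLOW
  req#5 t=1s: ALLOW
  req#6 t=1s: ALLOW
  req#7 t=1s: ALLOW
  req#8 t=1s: ALLOW
  req#9 t=1s: ALLOW
  req#10 t=1s: DENY
  req#11 t=1s: DENY
  req#12 t=3s: ALLOW
  req#13 t=4s: ALLOW
  req#14 t=4s: ALLOW
  req#15 t=4s: DENY
  req#16 t=4s: DENY

Answer: AAAAAAAAADDAAADD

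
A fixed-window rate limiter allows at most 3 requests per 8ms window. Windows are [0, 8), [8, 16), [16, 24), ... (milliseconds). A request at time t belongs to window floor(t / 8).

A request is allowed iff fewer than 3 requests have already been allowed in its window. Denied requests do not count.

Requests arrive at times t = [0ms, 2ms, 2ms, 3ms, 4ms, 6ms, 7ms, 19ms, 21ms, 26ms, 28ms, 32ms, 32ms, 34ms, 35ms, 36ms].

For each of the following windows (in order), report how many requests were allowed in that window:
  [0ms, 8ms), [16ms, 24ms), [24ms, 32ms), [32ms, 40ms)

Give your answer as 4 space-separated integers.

Processing requests:
  req#1 t=0ms (window 0): ALLOW
  req#2 t=2ms (window 0): ALLOW
  req#3 t=2ms (window 0): ALLOW
  req#4 t=3ms (window 0): DENY
  req#5 t=4ms (window 0): DENY
  req#6 t=6ms (window 0): DENY
  req#7 t=7ms (window 0): DENY
  req#8 t=19ms (window 2): ALLOW
  req#9 t=21ms (window 2): ALLOW
  req#10 t=26ms (window 3): ALLOW
  req#11 t=28ms (window 3): ALLOW
  req#12 t=32ms (window 4): ALLOW
  req#13 t=32ms (window 4): ALLOW
  req#14 t=34ms (window 4): ALLOW
  req#15 t=35ms (window 4): DENY
  req#16 t=36ms (window 4): DENY

Allowed counts by window: 3 2 2 3

Answer: 3 2 2 3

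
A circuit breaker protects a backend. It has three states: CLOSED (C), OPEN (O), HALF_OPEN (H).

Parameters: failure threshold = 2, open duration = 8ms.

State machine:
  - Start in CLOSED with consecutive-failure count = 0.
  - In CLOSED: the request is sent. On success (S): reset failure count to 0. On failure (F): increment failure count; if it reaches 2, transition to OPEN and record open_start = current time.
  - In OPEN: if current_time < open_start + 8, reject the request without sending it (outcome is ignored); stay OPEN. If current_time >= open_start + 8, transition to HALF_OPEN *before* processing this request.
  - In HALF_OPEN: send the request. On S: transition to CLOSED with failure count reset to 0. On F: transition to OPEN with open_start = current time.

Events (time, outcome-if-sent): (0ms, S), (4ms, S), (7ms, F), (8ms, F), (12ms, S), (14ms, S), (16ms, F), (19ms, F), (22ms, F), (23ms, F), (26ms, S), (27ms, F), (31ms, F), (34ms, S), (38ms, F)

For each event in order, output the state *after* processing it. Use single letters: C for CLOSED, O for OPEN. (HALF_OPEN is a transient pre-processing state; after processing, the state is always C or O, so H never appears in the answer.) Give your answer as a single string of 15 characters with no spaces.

Answer: CCCOOOOOOOCCOOO

Derivation:
State after each event:
  event#1 t=0ms outcome=S: state=CLOSED
  event#2 t=4ms outcome=S: state=CLOSED
  event#3 t=7ms outcome=F: state=CLOSED
  event#4 t=8ms outcome=F: state=OPEN
  event#5 t=12ms outcome=S: state=OPEN
  event#6 t=14ms outcome=S: state=OPEN
  event#7 t=16ms outcome=F: state=OPEN
  event#8 t=19ms outcome=F: state=OPEN
  event#9 t=22ms outcome=F: state=OPEN
  event#10 t=23ms outcome=F: state=OPEN
  event#11 t=26ms outcome=S: state=CLOSED
  event#12 t=27ms outcome=F: state=CLOSED
  event#13 t=31ms outcome=F: state=OPEN
  event#14 t=34ms outcome=S: state=OPEN
  event#15 t=38ms outcome=F: state=OPEN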